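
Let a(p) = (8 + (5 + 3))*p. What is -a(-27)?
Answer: 432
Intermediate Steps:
a(p) = 16*p (a(p) = (8 + 8)*p = 16*p)
-a(-27) = -16*(-27) = -1*(-432) = 432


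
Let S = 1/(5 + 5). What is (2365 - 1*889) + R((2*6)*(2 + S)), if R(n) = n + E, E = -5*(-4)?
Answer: 7606/5 ≈ 1521.2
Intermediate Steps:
E = 20
S = ⅒ (S = 1/10 = ⅒ ≈ 0.10000)
R(n) = 20 + n (R(n) = n + 20 = 20 + n)
(2365 - 1*889) + R((2*6)*(2 + S)) = (2365 - 1*889) + (20 + (2*6)*(2 + ⅒)) = (2365 - 889) + (20 + 12*(21/10)) = 1476 + (20 + 126/5) = 1476 + 226/5 = 7606/5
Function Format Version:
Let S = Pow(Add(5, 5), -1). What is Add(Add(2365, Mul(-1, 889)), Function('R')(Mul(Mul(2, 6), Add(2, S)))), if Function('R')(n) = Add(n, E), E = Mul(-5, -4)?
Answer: Rational(7606, 5) ≈ 1521.2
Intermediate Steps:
E = 20
S = Rational(1, 10) (S = Pow(10, -1) = Rational(1, 10) ≈ 0.10000)
Function('R')(n) = Add(20, n) (Function('R')(n) = Add(n, 20) = Add(20, n))
Add(Add(2365, Mul(-1, 889)), Function('R')(Mul(Mul(2, 6), Add(2, S)))) = Add(Add(2365, Mul(-1, 889)), Add(20, Mul(Mul(2, 6), Add(2, Rational(1, 10))))) = Add(Add(2365, -889), Add(20, Mul(12, Rational(21, 10)))) = Add(1476, Add(20, Rational(126, 5))) = Add(1476, Rational(226, 5)) = Rational(7606, 5)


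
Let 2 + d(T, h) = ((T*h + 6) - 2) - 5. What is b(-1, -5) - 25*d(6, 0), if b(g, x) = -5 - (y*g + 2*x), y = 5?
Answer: 85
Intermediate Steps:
d(T, h) = -3 + T*h (d(T, h) = -2 + (((T*h + 6) - 2) - 5) = -2 + (((6 + T*h) - 2) - 5) = -2 + ((4 + T*h) - 5) = -2 + (-1 + T*h) = -3 + T*h)
b(g, x) = -5 - 5*g - 2*x (b(g, x) = -5 - (5*g + 2*x) = -5 - (2*x + 5*g) = -5 + (-5*g - 2*x) = -5 - 5*g - 2*x)
b(-1, -5) - 25*d(6, 0) = (-5 - 5*(-1) - 2*(-5)) - 25*(-3 + 6*0) = (-5 + 5 + 10) - 25*(-3 + 0) = 10 - 25*(-3) = 10 + 75 = 85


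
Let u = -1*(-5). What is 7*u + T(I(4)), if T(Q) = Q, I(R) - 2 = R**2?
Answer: 53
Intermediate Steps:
I(R) = 2 + R**2
u = 5
7*u + T(I(4)) = 7*5 + (2 + 4**2) = 35 + (2 + 16) = 35 + 18 = 53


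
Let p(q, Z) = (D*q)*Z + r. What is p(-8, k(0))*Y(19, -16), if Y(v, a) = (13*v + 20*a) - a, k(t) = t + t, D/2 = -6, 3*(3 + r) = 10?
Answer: -19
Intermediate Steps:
r = 1/3 (r = -3 + (1/3)*10 = -3 + 10/3 = 1/3 ≈ 0.33333)
D = -12 (D = 2*(-6) = -12)
k(t) = 2*t
p(q, Z) = 1/3 - 12*Z*q (p(q, Z) = (-12*q)*Z + 1/3 = -12*Z*q + 1/3 = 1/3 - 12*Z*q)
Y(v, a) = 13*v + 19*a
p(-8, k(0))*Y(19, -16) = (1/3 - 12*2*0*(-8))*(13*19 + 19*(-16)) = (1/3 - 12*0*(-8))*(247 - 304) = (1/3 + 0)*(-57) = (1/3)*(-57) = -19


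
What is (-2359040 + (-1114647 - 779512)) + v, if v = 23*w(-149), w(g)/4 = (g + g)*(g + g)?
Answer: 3916769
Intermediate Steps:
w(g) = 16*g**2 (w(g) = 4*((g + g)*(g + g)) = 4*((2*g)*(2*g)) = 4*(4*g**2) = 16*g**2)
v = 8169968 (v = 23*(16*(-149)**2) = 23*(16*22201) = 23*355216 = 8169968)
(-2359040 + (-1114647 - 779512)) + v = (-2359040 + (-1114647 - 779512)) + 8169968 = (-2359040 - 1894159) + 8169968 = -4253199 + 8169968 = 3916769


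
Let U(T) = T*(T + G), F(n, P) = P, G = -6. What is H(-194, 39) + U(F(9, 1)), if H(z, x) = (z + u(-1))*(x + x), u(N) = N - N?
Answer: -15137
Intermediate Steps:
u(N) = 0
H(z, x) = 2*x*z (H(z, x) = (z + 0)*(x + x) = z*(2*x) = 2*x*z)
U(T) = T*(-6 + T) (U(T) = T*(T - 6) = T*(-6 + T))
H(-194, 39) + U(F(9, 1)) = 2*39*(-194) + 1*(-6 + 1) = -15132 + 1*(-5) = -15132 - 5 = -15137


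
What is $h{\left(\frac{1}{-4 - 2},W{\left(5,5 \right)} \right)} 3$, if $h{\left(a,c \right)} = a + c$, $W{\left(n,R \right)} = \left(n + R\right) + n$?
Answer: $\frac{89}{2} \approx 44.5$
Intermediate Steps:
$W{\left(n,R \right)} = R + 2 n$ ($W{\left(n,R \right)} = \left(R + n\right) + n = R + 2 n$)
$h{\left(\frac{1}{-4 - 2},W{\left(5,5 \right)} \right)} 3 = \left(\frac{1}{-4 - 2} + \left(5 + 2 \cdot 5\right)\right) 3 = \left(\frac{1}{-6} + \left(5 + 10\right)\right) 3 = \left(- \frac{1}{6} + 15\right) 3 = \frac{89}{6} \cdot 3 = \frac{89}{2}$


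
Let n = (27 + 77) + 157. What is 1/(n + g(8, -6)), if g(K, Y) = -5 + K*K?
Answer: 1/320 ≈ 0.0031250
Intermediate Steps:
g(K, Y) = -5 + K**2
n = 261 (n = 104 + 157 = 261)
1/(n + g(8, -6)) = 1/(261 + (-5 + 8**2)) = 1/(261 + (-5 + 64)) = 1/(261 + 59) = 1/320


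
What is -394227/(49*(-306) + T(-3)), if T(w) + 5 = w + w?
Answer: 394227/15005 ≈ 26.273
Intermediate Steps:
T(w) = -5 + 2*w (T(w) = -5 + (w + w) = -5 + 2*w)
-394227/(49*(-306) + T(-3)) = -394227/(49*(-306) + (-5 + 2*(-3))) = -394227/(-14994 + (-5 - 6)) = -394227/(-14994 - 11) = -394227/(-15005) = -394227*(-1/15005) = 394227/15005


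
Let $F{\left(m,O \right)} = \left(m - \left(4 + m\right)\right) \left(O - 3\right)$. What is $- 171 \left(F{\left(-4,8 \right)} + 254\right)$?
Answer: $-40014$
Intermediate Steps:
$F{\left(m,O \right)} = 12 - 4 O$ ($F{\left(m,O \right)} = - 4 \left(-3 + O\right) = 12 - 4 O$)
$- 171 \left(F{\left(-4,8 \right)} + 254\right) = - 171 \left(\left(12 - 32\right) + 254\right) = - 171 \left(-20 + 254\right) = \left(-171\right) 234 = -40014$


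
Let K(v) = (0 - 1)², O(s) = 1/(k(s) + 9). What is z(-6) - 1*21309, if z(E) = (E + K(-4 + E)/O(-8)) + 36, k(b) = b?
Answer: -21278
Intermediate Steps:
O(s) = 1/(9 + s) (O(s) = 1/(s + 9) = 1/(9 + s))
K(v) = 1 (K(v) = (-1)² = 1)
z(E) = 37 + E (z(E) = (E + 1/1/(9 - 8)) + 36 = (E + 1/1/1) + 36 = (E + 1/1) + 36 = (E + 1*1) + 36 = (E + 1) + 36 = (1 + E) + 36 = 37 + E)
z(-6) - 1*21309 = (37 - 6) - 1*21309 = 31 - 21309 = -21278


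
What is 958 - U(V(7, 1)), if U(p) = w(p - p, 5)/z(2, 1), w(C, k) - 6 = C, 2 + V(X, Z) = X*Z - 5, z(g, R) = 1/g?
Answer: 946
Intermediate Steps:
V(X, Z) = -7 + X*Z (V(X, Z) = -2 + (X*Z - 5) = -2 + (-5 + X*Z) = -7 + X*Z)
w(C, k) = 6 + C
U(p) = 12 (U(p) = (6 + (p - p))/(1/2) = (6 + 0)/(1/2) = 6*2 = 12)
958 - U(V(7, 1)) = 958 - 1*12 = 958 - 12 = 946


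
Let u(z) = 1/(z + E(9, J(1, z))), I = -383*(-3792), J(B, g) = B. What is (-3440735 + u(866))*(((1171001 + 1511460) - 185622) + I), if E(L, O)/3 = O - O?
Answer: -11767263977430075/866 ≈ -1.3588e+13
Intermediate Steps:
E(L, O) = 0 (E(L, O) = 3*(O - O) = 3*0 = 0)
I = 1452336
u(z) = 1/z (u(z) = 1/(z + 0) = 1/z)
(-3440735 + u(866))*(((1171001 + 1511460) - 185622) + I) = (-3440735 + 1/866)*(((1171001 + 1511460) - 185622) + 1452336) = (-3440735 + 1/866)*((2682461 - 185622) + 1452336) = -2979676509*(2496839 + 1452336)/866 = -2979676509/866*3949175 = -11767263977430075/866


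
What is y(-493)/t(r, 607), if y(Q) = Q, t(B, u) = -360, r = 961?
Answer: 493/360 ≈ 1.3694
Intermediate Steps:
y(-493)/t(r, 607) = -493/(-360) = -493*(-1/360) = 493/360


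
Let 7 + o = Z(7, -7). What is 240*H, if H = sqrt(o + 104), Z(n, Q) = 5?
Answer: 240*sqrt(102) ≈ 2423.9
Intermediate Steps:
o = -2 (o = -7 + 5 = -2)
H = sqrt(102) (H = sqrt(-2 + 104) = sqrt(102) ≈ 10.100)
240*H = 240*sqrt(102)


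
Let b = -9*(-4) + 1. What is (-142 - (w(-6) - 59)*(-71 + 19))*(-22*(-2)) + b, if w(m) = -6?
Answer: -154931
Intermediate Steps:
b = 37 (b = 36 + 1 = 37)
(-142 - (w(-6) - 59)*(-71 + 19))*(-22*(-2)) + b = (-142 - (-6 - 59)*(-71 + 19))*(-22*(-2)) + 37 = (-142 - (-65)*(-52))*44 + 37 = (-142 - 1*3380)*44 + 37 = (-142 - 3380)*44 + 37 = -3522*44 + 37 = -154968 + 37 = -154931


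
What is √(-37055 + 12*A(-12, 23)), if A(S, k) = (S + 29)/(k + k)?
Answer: I*√19599749/23 ≈ 192.49*I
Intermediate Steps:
A(S, k) = (29 + S)/(2*k) (A(S, k) = (29 + S)/((2*k)) = (29 + S)*(1/(2*k)) = (29 + S)/(2*k))
√(-37055 + 12*A(-12, 23)) = √(-37055 + 12*((½)*(29 - 12)/23)) = √(-37055 + 12*((½)*(1/23)*17)) = √(-37055 + 12*(17/46)) = √(-37055 + 102/23) = √(-852163/23) = I*√19599749/23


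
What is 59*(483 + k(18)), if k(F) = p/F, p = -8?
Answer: 256237/9 ≈ 28471.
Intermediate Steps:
k(F) = -8/F
59*(483 + k(18)) = 59*(483 - 8/18) = 59*(483 - 8*1/18) = 59*(483 - 4/9) = 59*(4343/9) = 256237/9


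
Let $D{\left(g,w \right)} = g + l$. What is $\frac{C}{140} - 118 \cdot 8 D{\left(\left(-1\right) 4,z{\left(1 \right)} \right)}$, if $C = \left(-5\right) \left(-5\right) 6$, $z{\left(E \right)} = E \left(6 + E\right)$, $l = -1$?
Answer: $\frac{66095}{14} \approx 4721.1$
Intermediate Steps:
$C = 150$ ($C = 25 \cdot 6 = 150$)
$D{\left(g,w \right)} = -1 + g$ ($D{\left(g,w \right)} = g - 1 = -1 + g$)
$\frac{C}{140} - 118 \cdot 8 D{\left(\left(-1\right) 4,z{\left(1 \right)} \right)} = \frac{150}{140} - 118 \cdot 8 \left(-1 - 4\right) = 150 \cdot \frac{1}{140} - 118 \cdot 8 \left(-1 - 4\right) = \frac{15}{14} - 118 \cdot 8 \left(-5\right) = \frac{15}{14} - -4720 = \frac{15}{14} + 4720 = \frac{66095}{14}$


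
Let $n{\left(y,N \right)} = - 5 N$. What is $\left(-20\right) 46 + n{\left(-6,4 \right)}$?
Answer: $-940$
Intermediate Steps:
$\left(-20\right) 46 + n{\left(-6,4 \right)} = \left(-20\right) 46 - 20 = -920 - 20 = -940$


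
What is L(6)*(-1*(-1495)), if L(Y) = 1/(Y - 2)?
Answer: 1495/4 ≈ 373.75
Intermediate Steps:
L(Y) = 1/(-2 + Y)
L(6)*(-1*(-1495)) = (-1*(-1495))/(-2 + 6) = 1495/4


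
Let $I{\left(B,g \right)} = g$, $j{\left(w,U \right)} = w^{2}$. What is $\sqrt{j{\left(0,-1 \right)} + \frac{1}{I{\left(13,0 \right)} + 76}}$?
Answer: $\frac{\sqrt{19}}{38} \approx 0.11471$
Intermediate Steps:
$\sqrt{j{\left(0,-1 \right)} + \frac{1}{I{\left(13,0 \right)} + 76}} = \sqrt{0^{2} + \frac{1}{0 + 76}} = \sqrt{0 + \frac{1}{76}} = \sqrt{\frac{1}{76}} = \frac{\sqrt{19}}{38}$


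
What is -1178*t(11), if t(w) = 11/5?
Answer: -12958/5 ≈ -2591.6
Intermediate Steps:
t(w) = 11/5 (t(w) = 11*(1/5) = 11/5)
-1178*t(11) = -1178*11/5 = -12958/5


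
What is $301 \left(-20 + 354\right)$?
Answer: $100534$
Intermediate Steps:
$301 \left(-20 + 354\right) = 301 \cdot 334 = 100534$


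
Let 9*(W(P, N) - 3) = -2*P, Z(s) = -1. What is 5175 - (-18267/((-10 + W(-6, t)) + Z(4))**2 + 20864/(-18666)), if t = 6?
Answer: 20857855999/3733200 ≈ 5587.1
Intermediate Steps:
W(P, N) = 3 - 2*P/9 (W(P, N) = 3 + (-2*P)/9 = 3 - 2*P/9)
5175 - (-18267/((-10 + W(-6, t)) + Z(4))**2 + 20864/(-18666)) = 5175 - (-18267/((-10 + (3 - 2/9*(-6))) - 1)**2 + 20864/(-18666)) = 5175 - (-18267/((-10 + (3 + 4/3)) - 1)**2 + 20864*(-1/18666)) = 5175 - (-18267/((-10 + 13/3) - 1)**2 - 10432/9333) = 5175 - (-18267/(-17/3 - 1)**2 - 10432/9333) = 5175 - (-18267/((-20/3)**2) - 10432/9333) = 5175 - (-18267/400/9 - 10432/9333) = 5175 - (-18267*9/400 - 10432/9333) = 5175 - (-164403/400 - 10432/9333) = 5175 - 1*(-1538545999/3733200) = 5175 + 1538545999/3733200 = 20857855999/3733200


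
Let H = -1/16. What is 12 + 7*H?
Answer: 185/16 ≈ 11.563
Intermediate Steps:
H = -1/16 (H = -1*1/16 = -1/16 ≈ -0.062500)
12 + 7*H = 12 + 7*(-1/16) = 12 - 7/16 = 185/16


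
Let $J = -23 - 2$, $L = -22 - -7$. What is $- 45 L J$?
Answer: $-16875$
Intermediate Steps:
$L = -15$ ($L = -22 + 7 = -15$)
$J = -25$
$- 45 L J = \left(-45\right) \left(-15\right) \left(-25\right) = 675 \left(-25\right) = -16875$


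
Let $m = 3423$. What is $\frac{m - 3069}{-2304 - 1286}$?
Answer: $- \frac{177}{1795} \approx -0.098607$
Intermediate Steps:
$\frac{m - 3069}{-2304 - 1286} = \frac{3423 - 3069}{-2304 - 1286} = \frac{354}{-3590} = 354 \left(- \frac{1}{3590}\right) = - \frac{177}{1795}$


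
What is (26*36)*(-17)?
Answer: -15912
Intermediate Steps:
(26*36)*(-17) = 936*(-17) = -15912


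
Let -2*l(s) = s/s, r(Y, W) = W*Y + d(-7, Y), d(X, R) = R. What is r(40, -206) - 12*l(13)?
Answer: -8194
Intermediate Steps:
r(Y, W) = Y + W*Y (r(Y, W) = W*Y + Y = Y + W*Y)
l(s) = -½ (l(s) = -s/(2*s) = -½*1 = -½)
r(40, -206) - 12*l(13) = 40*(1 - 206) - 12*(-½) = 40*(-205) + 6 = -8200 + 6 = -8194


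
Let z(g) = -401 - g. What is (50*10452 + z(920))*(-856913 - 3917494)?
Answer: -2488798106553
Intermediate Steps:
(50*10452 + z(920))*(-856913 - 3917494) = (50*10452 + (-401 - 1*920))*(-856913 - 3917494) = (522600 + (-401 - 920))*(-4774407) = (522600 - 1321)*(-4774407) = 521279*(-4774407) = -2488798106553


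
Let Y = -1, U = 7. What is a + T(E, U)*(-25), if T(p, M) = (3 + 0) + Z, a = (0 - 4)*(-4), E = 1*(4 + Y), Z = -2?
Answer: -9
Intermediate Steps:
E = 3 (E = 1*(4 - 1) = 1*3 = 3)
a = 16 (a = -4*(-4) = 16)
T(p, M) = 1 (T(p, M) = (3 + 0) - 2 = 3 - 2 = 1)
a + T(E, U)*(-25) = 16 + 1*(-25) = 16 - 25 = -9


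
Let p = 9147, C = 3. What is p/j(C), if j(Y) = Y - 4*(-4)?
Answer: 9147/19 ≈ 481.42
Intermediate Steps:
j(Y) = 16 + Y (j(Y) = Y + 16 = 16 + Y)
p/j(C) = 9147/(16 + 3) = 9147/19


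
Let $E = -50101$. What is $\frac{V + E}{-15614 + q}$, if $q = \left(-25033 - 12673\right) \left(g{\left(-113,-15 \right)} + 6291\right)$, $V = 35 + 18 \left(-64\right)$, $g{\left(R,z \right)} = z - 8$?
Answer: $\frac{25609}{118178411} \approx 0.0002167$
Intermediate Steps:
$g{\left(R,z \right)} = -8 + z$ ($g{\left(R,z \right)} = z - 8 = -8 + z$)
$V = -1117$ ($V = 35 - 1152 = -1117$)
$q = -236341208$ ($q = \left(-25033 - 12673\right) \left(\left(-8 - 15\right) + 6291\right) = - 37706 \left(-23 + 6291\right) = \left(-37706\right) 6268 = -236341208$)
$\frac{V + E}{-15614 + q} = \frac{-1117 - 50101}{-15614 - 236341208} = - \frac{51218}{-236356822} = \left(-51218\right) \left(- \frac{1}{236356822}\right) = \frac{25609}{118178411}$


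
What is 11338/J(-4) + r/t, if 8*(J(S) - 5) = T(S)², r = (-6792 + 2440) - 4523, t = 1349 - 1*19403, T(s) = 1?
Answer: 1637933891/740214 ≈ 2212.8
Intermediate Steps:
t = -18054 (t = 1349 - 19403 = -18054)
r = -8875 (r = -4352 - 4523 = -8875)
J(S) = 41/8 (J(S) = 5 + (⅛)*1² = 5 + (⅛)*1 = 5 + ⅛ = 41/8)
11338/J(-4) + r/t = 11338/(41/8) - 8875/(-18054) = 11338*(8/41) - 8875*(-1/18054) = 90704/41 + 8875/18054 = 1637933891/740214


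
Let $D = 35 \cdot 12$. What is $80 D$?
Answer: $33600$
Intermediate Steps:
$D = 420$
$80 D = 80 \cdot 420 = 33600$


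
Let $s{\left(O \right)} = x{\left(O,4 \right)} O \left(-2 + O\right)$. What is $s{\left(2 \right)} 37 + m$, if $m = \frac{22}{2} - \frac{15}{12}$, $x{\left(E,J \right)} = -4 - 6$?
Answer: $\frac{39}{4} \approx 9.75$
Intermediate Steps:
$x{\left(E,J \right)} = -10$ ($x{\left(E,J \right)} = -4 - 6 = -10$)
$s{\left(O \right)} = - 10 O \left(-2 + O\right)$
$m = \frac{39}{4}$ ($m = 22 \cdot \frac{1}{2} - \frac{5}{4} = 11 - \frac{5}{4} = \frac{39}{4} \approx 9.75$)
$s{\left(2 \right)} 37 + m = 10 \cdot 2 \left(2 - 2\right) 37 + \frac{39}{4} = 10 \cdot 2 \cdot 0 \cdot 37 + \frac{39}{4} = 0 \cdot 37 + \frac{39}{4} = 0 + \frac{39}{4} = \frac{39}{4}$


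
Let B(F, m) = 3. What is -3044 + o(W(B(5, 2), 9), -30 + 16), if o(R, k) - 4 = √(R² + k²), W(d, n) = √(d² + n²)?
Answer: -3040 + √286 ≈ -3023.1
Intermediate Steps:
o(R, k) = 4 + √(R² + k²)
-3044 + o(W(B(5, 2), 9), -30 + 16) = -3044 + (4 + √((√(3² + 9²))² + (-30 + 16)²)) = -3044 + (4 + √((√(9 + 81))² + (-14)²)) = -3044 + (4 + √((√90)² + 196)) = -3044 + (4 + √((3*√10)² + 196)) = -3044 + (4 + √(90 + 196)) = -3044 + (4 + √286) = -3040 + √286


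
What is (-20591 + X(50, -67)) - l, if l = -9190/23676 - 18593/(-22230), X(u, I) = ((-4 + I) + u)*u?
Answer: -474594687452/21929895 ≈ -21641.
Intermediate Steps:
X(u, I) = u*(-4 + I + u) (X(u, I) = (-4 + I + u)*u = u*(-4 + I + u))
l = 9829757/21929895 (l = -9190*1/23676 - 18593*(-1/22230) = -4595/11838 + 18593/22230 = 9829757/21929895 ≈ 0.44824)
(-20591 + X(50, -67)) - l = (-20591 + 50*(-4 - 67 + 50)) - 1*9829757/21929895 = (-20591 + 50*(-21)) - 9829757/21929895 = (-20591 - 1050) - 9829757/21929895 = -21641 - 9829757/21929895 = -474594687452/21929895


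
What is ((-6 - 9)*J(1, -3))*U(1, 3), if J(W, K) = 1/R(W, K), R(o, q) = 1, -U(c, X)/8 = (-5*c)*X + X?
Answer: -1440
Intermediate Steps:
U(c, X) = -8*X + 40*X*c (U(c, X) = -8*((-5*c)*X + X) = -8*(-5*X*c + X) = -8*(X - 5*X*c) = -8*X + 40*X*c)
J(W, K) = 1 (J(W, K) = 1/1 = 1)
((-6 - 9)*J(1, -3))*U(1, 3) = ((-6 - 9)*1)*(8*3*(-1 + 5*1)) = (-15*1)*(8*3*(-1 + 5)) = -120*3*4 = -15*96 = -1440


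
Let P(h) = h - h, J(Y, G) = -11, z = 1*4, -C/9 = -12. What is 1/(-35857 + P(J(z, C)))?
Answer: -1/35857 ≈ -2.7889e-5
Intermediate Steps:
C = 108 (C = -9*(-12) = 108)
z = 4
P(h) = 0
1/(-35857 + P(J(z, C))) = 1/(-35857 + 0) = 1/(-35857) = -1/35857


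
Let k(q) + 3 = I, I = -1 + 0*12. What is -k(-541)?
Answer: 4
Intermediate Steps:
I = -1 (I = -1 + 0 = -1)
k(q) = -4 (k(q) = -3 - 1 = -4)
-k(-541) = -1*(-4) = 4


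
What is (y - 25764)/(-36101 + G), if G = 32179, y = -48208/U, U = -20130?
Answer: 129645278/19737465 ≈ 6.5685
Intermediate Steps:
y = 24104/10065 (y = -48208/(-20130) = -48208*(-1/20130) = 24104/10065 ≈ 2.3948)
(y - 25764)/(-36101 + G) = (24104/10065 - 25764)/(-36101 + 32179) = -259290556/10065/(-3922) = -259290556/10065*(-1/3922) = 129645278/19737465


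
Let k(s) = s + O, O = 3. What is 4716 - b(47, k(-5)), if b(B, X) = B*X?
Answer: 4810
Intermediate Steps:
k(s) = 3 + s (k(s) = s + 3 = 3 + s)
4716 - b(47, k(-5)) = 4716 - 47*(3 - 5) = 4716 - 47*(-2) = 4716 - 1*(-94) = 4716 + 94 = 4810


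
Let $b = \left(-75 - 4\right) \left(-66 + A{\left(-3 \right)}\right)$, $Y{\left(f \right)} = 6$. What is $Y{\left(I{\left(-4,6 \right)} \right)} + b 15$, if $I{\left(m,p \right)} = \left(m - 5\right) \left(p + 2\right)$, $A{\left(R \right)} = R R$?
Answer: $67551$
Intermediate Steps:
$A{\left(R \right)} = R^{2}$
$I{\left(m,p \right)} = \left(-5 + m\right) \left(2 + p\right)$
$b = 4503$ ($b = \left(-75 - 4\right) \left(-66 + \left(-3\right)^{2}\right) = - 79 \left(-66 + 9\right) = \left(-79\right) \left(-57\right) = 4503$)
$Y{\left(I{\left(-4,6 \right)} \right)} + b 15 = 6 + 4503 \cdot 15 = 6 + 67545 = 67551$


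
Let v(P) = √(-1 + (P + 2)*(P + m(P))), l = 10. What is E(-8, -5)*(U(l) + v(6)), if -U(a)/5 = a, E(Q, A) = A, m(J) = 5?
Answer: 250 - 5*√87 ≈ 203.36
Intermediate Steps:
U(a) = -5*a
v(P) = √(-1 + (2 + P)*(5 + P)) (v(P) = √(-1 + (P + 2)*(P + 5)) = √(-1 + (2 + P)*(5 + P)))
E(-8, -5)*(U(l) + v(6)) = -5*(-5*10 + √(9 + 6² + 7*6)) = -5*(-50 + √(9 + 36 + 42)) = -5*(-50 + √87) = 250 - 5*√87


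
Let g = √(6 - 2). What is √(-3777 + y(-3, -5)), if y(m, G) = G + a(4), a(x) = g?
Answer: 6*I*√105 ≈ 61.482*I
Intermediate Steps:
g = 2 (g = √4 = 2)
a(x) = 2
y(m, G) = 2 + G (y(m, G) = G + 2 = 2 + G)
√(-3777 + y(-3, -5)) = √(-3777 + (2 - 5)) = √(-3777 - 3) = √(-3780) = 6*I*√105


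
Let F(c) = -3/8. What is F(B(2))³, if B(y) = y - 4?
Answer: -27/512 ≈ -0.052734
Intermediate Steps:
B(y) = -4 + y
F(c) = -3/8 (F(c) = -3*⅛ = -3/8)
F(B(2))³ = (-3/8)³ = -27/512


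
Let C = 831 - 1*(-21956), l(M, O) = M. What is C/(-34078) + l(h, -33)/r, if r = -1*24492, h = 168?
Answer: -46985359/69553198 ≈ -0.67553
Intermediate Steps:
C = 22787 (C = 831 + 21956 = 22787)
r = -24492
C/(-34078) + l(h, -33)/r = 22787/(-34078) + 168/(-24492) = 22787*(-1/34078) + 168*(-1/24492) = -22787/34078 - 14/2041 = -46985359/69553198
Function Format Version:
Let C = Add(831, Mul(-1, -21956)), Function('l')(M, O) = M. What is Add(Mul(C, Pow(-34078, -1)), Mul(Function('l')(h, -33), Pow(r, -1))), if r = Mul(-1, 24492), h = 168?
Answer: Rational(-46985359, 69553198) ≈ -0.67553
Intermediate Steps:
C = 22787 (C = Add(831, 21956) = 22787)
r = -24492
Add(Mul(C, Pow(-34078, -1)), Mul(Function('l')(h, -33), Pow(r, -1))) = Add(Mul(22787, Pow(-34078, -1)), Mul(168, Pow(-24492, -1))) = Add(Mul(22787, Rational(-1, 34078)), Mul(168, Rational(-1, 24492))) = Add(Rational(-22787, 34078), Rational(-14, 2041)) = Rational(-46985359, 69553198)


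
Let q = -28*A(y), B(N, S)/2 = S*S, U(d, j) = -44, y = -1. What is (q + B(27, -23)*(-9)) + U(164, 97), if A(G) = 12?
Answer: -9902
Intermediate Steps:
B(N, S) = 2*S² (B(N, S) = 2*(S*S) = 2*S²)
q = -336 (q = -28*12 = -336)
(q + B(27, -23)*(-9)) + U(164, 97) = (-336 + (2*(-23)²)*(-9)) - 44 = (-336 + (2*529)*(-9)) - 44 = (-336 + 1058*(-9)) - 44 = (-336 - 9522) - 44 = -9858 - 44 = -9902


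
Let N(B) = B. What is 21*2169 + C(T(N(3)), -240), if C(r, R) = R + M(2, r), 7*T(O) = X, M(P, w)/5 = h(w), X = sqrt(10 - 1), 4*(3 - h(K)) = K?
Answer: 1269057/28 ≈ 45323.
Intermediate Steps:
h(K) = 3 - K/4
X = 3 (X = sqrt(9) = 3)
M(P, w) = 15 - 5*w/4 (M(P, w) = 5*(3 - w/4) = 15 - 5*w/4)
T(O) = 3/7 (T(O) = (1/7)*3 = 3/7)
C(r, R) = 15 + R - 5*r/4 (C(r, R) = R + (15 - 5*r/4) = 15 + R - 5*r/4)
21*2169 + C(T(N(3)), -240) = 21*2169 + (15 - 240 - 5/4*3/7) = 45549 + (15 - 240 - 15/28) = 45549 - 6315/28 = 1269057/28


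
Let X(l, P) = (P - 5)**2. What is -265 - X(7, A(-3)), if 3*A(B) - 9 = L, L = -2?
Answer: -2449/9 ≈ -272.11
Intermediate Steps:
A(B) = 7/3 (A(B) = 3 + (1/3)*(-2) = 3 - 2/3 = 7/3)
X(l, P) = (-5 + P)**2
-265 - X(7, A(-3)) = -265 - (-5 + 7/3)**2 = -265 - (-8/3)**2 = -265 - 1*64/9 = -265 - 64/9 = -2449/9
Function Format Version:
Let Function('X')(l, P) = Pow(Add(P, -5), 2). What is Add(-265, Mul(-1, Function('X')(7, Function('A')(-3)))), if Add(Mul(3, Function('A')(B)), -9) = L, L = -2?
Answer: Rational(-2449, 9) ≈ -272.11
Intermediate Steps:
Function('A')(B) = Rational(7, 3) (Function('A')(B) = Add(3, Mul(Rational(1, 3), -2)) = Add(3, Rational(-2, 3)) = Rational(7, 3))
Function('X')(l, P) = Pow(Add(-5, P), 2)
Add(-265, Mul(-1, Function('X')(7, Function('A')(-3)))) = Add(-265, Mul(-1, Pow(Add(-5, Rational(7, 3)), 2))) = Add(-265, Mul(-1, Pow(Rational(-8, 3), 2))) = Add(-265, Mul(-1, Rational(64, 9))) = Add(-265, Rational(-64, 9)) = Rational(-2449, 9)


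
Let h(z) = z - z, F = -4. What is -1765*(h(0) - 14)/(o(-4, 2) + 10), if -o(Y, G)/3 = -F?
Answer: -12355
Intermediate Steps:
h(z) = 0
o(Y, G) = -12 (o(Y, G) = -(-3)*(-4) = -3*4 = -12)
-1765*(h(0) - 14)/(o(-4, 2) + 10) = -1765*(0 - 14)/(-12 + 10) = -(-24710)/(-2) = -(-24710)*(-1)/2 = -1765*7 = -12355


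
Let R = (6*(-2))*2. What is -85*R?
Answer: 2040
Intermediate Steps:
R = -24 (R = -12*2 = -24)
-85*R = -85*(-24) = 2040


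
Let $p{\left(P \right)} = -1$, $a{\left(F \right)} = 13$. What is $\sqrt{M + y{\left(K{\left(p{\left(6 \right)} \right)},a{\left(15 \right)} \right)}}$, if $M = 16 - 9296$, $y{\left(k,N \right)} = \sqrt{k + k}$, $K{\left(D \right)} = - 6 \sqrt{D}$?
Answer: $\sqrt{-9280 + 2 \sqrt{3} \sqrt{- i}} \approx 0.013 - 96.32 i$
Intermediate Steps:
$y{\left(k,N \right)} = \sqrt{2} \sqrt{k}$ ($y{\left(k,N \right)} = \sqrt{2 k} = \sqrt{2} \sqrt{k}$)
$M = -9280$ ($M = 16 - 9296 = -9280$)
$\sqrt{M + y{\left(K{\left(p{\left(6 \right)} \right)},a{\left(15 \right)} \right)}} = \sqrt{-9280 + \sqrt{2} \sqrt{- 6 \sqrt{-1}}} = \sqrt{-9280 + \sqrt{2} \sqrt{- 6 i}} = \sqrt{-9280 + \sqrt{2} \sqrt{6} \sqrt{- i}} = \sqrt{-9280 + 2 \sqrt{3} \sqrt{- i}}$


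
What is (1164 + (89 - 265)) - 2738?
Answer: -1750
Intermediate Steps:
(1164 + (89 - 265)) - 2738 = (1164 - 176) - 2738 = 988 - 2738 = -1750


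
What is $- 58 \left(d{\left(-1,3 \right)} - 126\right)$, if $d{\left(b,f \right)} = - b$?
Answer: $7250$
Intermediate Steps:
$- 58 \left(d{\left(-1,3 \right)} - 126\right) = - 58 \left(\left(-1\right) \left(-1\right) - 126\right) = - 58 \left(1 - 126\right) = \left(-58\right) \left(-125\right) = 7250$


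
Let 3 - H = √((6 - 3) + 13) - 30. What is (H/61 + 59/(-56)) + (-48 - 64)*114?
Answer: -43617463/3416 ≈ -12769.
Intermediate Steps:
H = 29 (H = 3 - (√((6 - 3) + 13) - 30) = 3 - (√(3 + 13) - 30) = 3 - (√16 - 30) = 3 - (4 - 30) = 3 - 1*(-26) = 3 + 26 = 29)
(H/61 + 59/(-56)) + (-48 - 64)*114 = (29/61 + 59/(-56)) + (-48 - 64)*114 = (29*(1/61) + 59*(-1/56)) - 112*114 = (29/61 - 59/56) - 12768 = -1975/3416 - 12768 = -43617463/3416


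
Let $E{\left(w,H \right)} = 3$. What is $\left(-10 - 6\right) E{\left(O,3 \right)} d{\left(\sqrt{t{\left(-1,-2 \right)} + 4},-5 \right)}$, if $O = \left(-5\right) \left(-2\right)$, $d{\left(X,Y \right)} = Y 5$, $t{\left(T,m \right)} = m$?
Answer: $1200$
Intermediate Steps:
$d{\left(X,Y \right)} = 5 Y$
$O = 10$
$\left(-10 - 6\right) E{\left(O,3 \right)} d{\left(\sqrt{t{\left(-1,-2 \right)} + 4},-5 \right)} = \left(-10 - 6\right) 3 \cdot 5 \left(-5\right) = \left(-16\right) 3 \left(-25\right) = \left(-48\right) \left(-25\right) = 1200$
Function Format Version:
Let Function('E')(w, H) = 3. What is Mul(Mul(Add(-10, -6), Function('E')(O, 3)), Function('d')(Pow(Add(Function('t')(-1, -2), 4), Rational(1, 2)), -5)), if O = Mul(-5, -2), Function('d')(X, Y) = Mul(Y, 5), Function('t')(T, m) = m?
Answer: 1200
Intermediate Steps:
Function('d')(X, Y) = Mul(5, Y)
O = 10
Mul(Mul(Add(-10, -6), Function('E')(O, 3)), Function('d')(Pow(Add(Function('t')(-1, -2), 4), Rational(1, 2)), -5)) = Mul(Mul(Add(-10, -6), 3), Mul(5, -5)) = Mul(Mul(-16, 3), -25) = Mul(-48, -25) = 1200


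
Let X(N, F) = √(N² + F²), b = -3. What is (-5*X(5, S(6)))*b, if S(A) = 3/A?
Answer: 15*√101/2 ≈ 75.374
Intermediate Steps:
X(N, F) = √(F² + N²)
(-5*X(5, S(6)))*b = -5*√((3/6)² + 5²)*(-3) = -5*√((3*(⅙))² + 25)*(-3) = -5*√((½)² + 25)*(-3) = -5*√(¼ + 25)*(-3) = -5*√101/2*(-3) = 15*√101/2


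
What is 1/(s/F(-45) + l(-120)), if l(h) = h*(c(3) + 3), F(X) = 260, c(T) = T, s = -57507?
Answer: -260/244707 ≈ -0.0010625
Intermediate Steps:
l(h) = 6*h (l(h) = h*(3 + 3) = h*6 = 6*h)
1/(s/F(-45) + l(-120)) = 1/(-57507/260 + 6*(-120)) = 1/(-57507*1/260 - 720) = 1/(-57507/260 - 720) = 1/(-244707/260) = -260/244707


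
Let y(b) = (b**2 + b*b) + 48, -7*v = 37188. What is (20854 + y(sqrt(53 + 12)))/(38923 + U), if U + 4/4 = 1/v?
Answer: 782138016/1447431329 ≈ 0.54036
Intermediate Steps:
v = -37188/7 (v = -1/7*37188 = -37188/7 ≈ -5312.6)
U = -37195/37188 (U = -1 + 1/(-37188/7) = -1 - 7/37188 = -37195/37188 ≈ -1.0002)
y(b) = 48 + 2*b**2 (y(b) = (b**2 + b**2) + 48 = 2*b**2 + 48 = 48 + 2*b**2)
(20854 + y(sqrt(53 + 12)))/(38923 + U) = (20854 + (48 + 2*(sqrt(53 + 12))**2))/(38923 - 37195/37188) = (20854 + (48 + 2*(sqrt(65))**2))/(1447431329/37188) = (20854 + (48 + 2*65))*(37188/1447431329) = (20854 + (48 + 130))*(37188/1447431329) = (20854 + 178)*(37188/1447431329) = 21032*(37188/1447431329) = 782138016/1447431329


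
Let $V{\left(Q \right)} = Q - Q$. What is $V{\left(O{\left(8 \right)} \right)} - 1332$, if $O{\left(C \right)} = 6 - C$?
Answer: $-1332$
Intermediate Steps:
$V{\left(Q \right)} = 0$
$V{\left(O{\left(8 \right)} \right)} - 1332 = 0 - 1332 = -1332$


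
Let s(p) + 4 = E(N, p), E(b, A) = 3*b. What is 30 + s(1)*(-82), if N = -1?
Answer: 604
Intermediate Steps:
s(p) = -7 (s(p) = -4 + 3*(-1) = -4 - 3 = -7)
30 + s(1)*(-82) = 30 - 7*(-82) = 30 + 574 = 604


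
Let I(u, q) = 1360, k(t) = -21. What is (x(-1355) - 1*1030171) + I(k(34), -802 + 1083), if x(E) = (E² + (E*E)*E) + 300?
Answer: -2487006361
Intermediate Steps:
x(E) = 300 + E² + E³ (x(E) = (E² + E²*E) + 300 = (E² + E³) + 300 = 300 + E² + E³)
(x(-1355) - 1*1030171) + I(k(34), -802 + 1083) = ((300 + (-1355)² + (-1355)³) - 1*1030171) + 1360 = ((300 + 1836025 - 2487813875) - 1030171) + 1360 = (-2485977550 - 1030171) + 1360 = -2487007721 + 1360 = -2487006361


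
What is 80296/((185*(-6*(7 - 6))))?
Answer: -40148/555 ≈ -72.339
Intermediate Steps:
80296/((185*(-6*(7 - 6)))) = 80296/((185*(-6*1))) = 80296/((185*(-6))) = 80296/(-1110) = 80296*(-1/1110) = -40148/555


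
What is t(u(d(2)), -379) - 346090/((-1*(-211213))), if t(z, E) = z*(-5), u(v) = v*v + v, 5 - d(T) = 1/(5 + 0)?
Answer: -148734698/1056065 ≈ -140.84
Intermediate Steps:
d(T) = 24/5 (d(T) = 5 - 1/(5 + 0) = 5 - 1/5 = 24/5)
u(v) = v + v**2 (u(v) = v**2 + v = v + v**2)
t(z, E) = -5*z
t(u(d(2)), -379) - 346090/((-1*(-211213))) = -24*(1 + 24/5) - 346090/((-1*(-211213))) = -24*29/5 - 346090/211213 = -5*696/25 - 346090*1/211213 = -696/5 - 346090/211213 = -148734698/1056065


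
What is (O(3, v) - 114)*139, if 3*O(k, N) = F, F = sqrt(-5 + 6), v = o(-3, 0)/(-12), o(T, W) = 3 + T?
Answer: -47399/3 ≈ -15800.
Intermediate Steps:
v = 0 (v = (3 - 3)/(-12) = 0*(-1/12) = 0)
F = 1 (F = sqrt(1) = 1)
O(k, N) = 1/3 (O(k, N) = (1/3)*1 = 1/3)
(O(3, v) - 114)*139 = (1/3 - 114)*139 = -341/3*139 = -47399/3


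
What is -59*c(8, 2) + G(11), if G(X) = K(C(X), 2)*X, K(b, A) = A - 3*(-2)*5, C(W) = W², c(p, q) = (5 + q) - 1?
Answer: -2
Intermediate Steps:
c(p, q) = 4 + q
K(b, A) = 30 + A (K(b, A) = A + 6*5 = A + 30 = 30 + A)
G(X) = 32*X (G(X) = (30 + 2)*X = 32*X)
-59*c(8, 2) + G(11) = -59*(4 + 2) + 32*11 = -59*6 + 352 = -354 + 352 = -2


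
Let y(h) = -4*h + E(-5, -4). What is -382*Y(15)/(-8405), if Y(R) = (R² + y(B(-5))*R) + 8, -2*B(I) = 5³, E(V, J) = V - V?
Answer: 1521506/8405 ≈ 181.02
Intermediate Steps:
E(V, J) = 0
B(I) = -125/2 (B(I) = -½*5³ = -½*125 = -125/2)
y(h) = -4*h (y(h) = -4*h + 0 = -4*h)
Y(R) = 8 + R² + 250*R (Y(R) = (R² + (-4*(-125/2))*R) + 8 = (R² + 250*R) + 8 = 8 + R² + 250*R)
-382*Y(15)/(-8405) = -382*(8 + 15² + 250*15)/(-8405) = -382*(8 + 225 + 3750)*(-1/8405) = -382*3983*(-1/8405) = -1521506*(-1/8405) = 1521506/8405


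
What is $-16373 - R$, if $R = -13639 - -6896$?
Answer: $-9630$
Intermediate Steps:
$R = -6743$ ($R = -13639 + 6896 = -6743$)
$-16373 - R = -16373 - -6743 = -16373 + 6743 = -9630$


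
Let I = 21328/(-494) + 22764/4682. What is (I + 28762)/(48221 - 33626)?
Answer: 16608811904/8439223065 ≈ 1.9681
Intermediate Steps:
I = -22153070/578227 (I = 21328*(-1/494) + 22764*(1/4682) = -10664/247 + 11382/2341 = -22153070/578227 ≈ -38.312)
(I + 28762)/(48221 - 33626) = (-22153070/578227 + 28762)/(48221 - 33626) = (16608811904/578227)/14595 = (16608811904/578227)*(1/14595) = 16608811904/8439223065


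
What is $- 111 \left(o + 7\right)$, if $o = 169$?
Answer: $-19536$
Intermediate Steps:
$- 111 \left(o + 7\right) = - 111 \left(169 + 7\right) = \left(-111\right) 176 = -19536$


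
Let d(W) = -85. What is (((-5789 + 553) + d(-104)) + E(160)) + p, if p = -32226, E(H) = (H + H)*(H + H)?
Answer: 64853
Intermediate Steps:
E(H) = 4*H**2 (E(H) = (2*H)*(2*H) = 4*H**2)
(((-5789 + 553) + d(-104)) + E(160)) + p = (((-5789 + 553) - 85) + 4*160**2) - 32226 = ((-5236 - 85) + 4*25600) - 32226 = (-5321 + 102400) - 32226 = 97079 - 32226 = 64853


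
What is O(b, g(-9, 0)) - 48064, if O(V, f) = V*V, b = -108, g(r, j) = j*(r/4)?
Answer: -36400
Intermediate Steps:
g(r, j) = j*r/4 (g(r, j) = j*(r*(¼)) = j*(r/4) = j*r/4)
O(V, f) = V²
O(b, g(-9, 0)) - 48064 = (-108)² - 48064 = 11664 - 48064 = -36400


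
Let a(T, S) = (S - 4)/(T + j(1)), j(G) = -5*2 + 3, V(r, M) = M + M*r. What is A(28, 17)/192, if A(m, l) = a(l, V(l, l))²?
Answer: 22801/4800 ≈ 4.7502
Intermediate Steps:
j(G) = -7 (j(G) = -10 + 3 = -7)
a(T, S) = (-4 + S)/(-7 + T) (a(T, S) = (S - 4)/(T - 7) = (-4 + S)/(-7 + T))
A(m, l) = (-4 + l*(1 + l))²/(-7 + l)² (A(m, l) = ((-4 + l*(1 + l))/(-7 + l))² = (-4 + l*(1 + l))²/(-7 + l)²)
A(28, 17)/192 = ((-4 + 17*(1 + 17))²/(-7 + 17)²)/192 = ((-4 + 17*18)²/10²)*(1/192) = ((-4 + 306)²/100)*(1/192) = ((1/100)*302²)*(1/192) = ((1/100)*91204)*(1/192) = (22801/25)*(1/192) = 22801/4800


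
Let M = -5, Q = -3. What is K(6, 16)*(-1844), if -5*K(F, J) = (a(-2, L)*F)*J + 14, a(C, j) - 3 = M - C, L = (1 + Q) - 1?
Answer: 25816/5 ≈ 5163.2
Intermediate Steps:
L = -3 (L = (1 - 3) - 1 = -2 - 1 = -3)
a(C, j) = -2 - C (a(C, j) = 3 + (-5 - C) = -2 - C)
K(F, J) = -14/5 (K(F, J) = -(((-2 - 1*(-2))*F)*J + 14)/5 = -(((-2 + 2)*F)*J + 14)/5 = -((0*F)*J + 14)/5 = -(0*J + 14)/5 = -(0 + 14)/5 = -⅕*14 = -14/5)
K(6, 16)*(-1844) = -14/5*(-1844) = 25816/5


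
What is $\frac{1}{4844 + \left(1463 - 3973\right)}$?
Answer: $\frac{1}{2334} \approx 0.00042845$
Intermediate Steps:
$\frac{1}{4844 + \left(1463 - 3973\right)} = \frac{1}{4844 - 2510} = \frac{1}{2334}$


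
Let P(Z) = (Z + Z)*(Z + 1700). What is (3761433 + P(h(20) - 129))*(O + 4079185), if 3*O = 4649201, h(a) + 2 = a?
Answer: 19187154336100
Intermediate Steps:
h(a) = -2 + a
O = 4649201/3 (O = (⅓)*4649201 = 4649201/3 ≈ 1.5497e+6)
P(Z) = 2*Z*(1700 + Z) (P(Z) = (2*Z)*(1700 + Z) = 2*Z*(1700 + Z))
(3761433 + P(h(20) - 129))*(O + 4079185) = (3761433 + 2*((-2 + 20) - 129)*(1700 + ((-2 + 20) - 129)))*(4649201/3 + 4079185) = (3761433 + 2*(18 - 129)*(1700 + (18 - 129)))*(16886756/3) = (3761433 + 2*(-111)*(1700 - 111))*(16886756/3) = (3761433 + 2*(-111)*1589)*(16886756/3) = (3761433 - 352758)*(16886756/3) = 3408675*(16886756/3) = 19187154336100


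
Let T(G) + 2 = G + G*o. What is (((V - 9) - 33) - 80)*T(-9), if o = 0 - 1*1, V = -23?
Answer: 290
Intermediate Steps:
o = -1 (o = 0 - 1 = -1)
T(G) = -2 (T(G) = -2 + (G + G*(-1)) = -2 + (G - G) = -2 + 0 = -2)
(((V - 9) - 33) - 80)*T(-9) = (((-23 - 9) - 33) - 80)*(-2) = ((-32 - 33) - 80)*(-2) = (-65 - 80)*(-2) = -145*(-2) = 290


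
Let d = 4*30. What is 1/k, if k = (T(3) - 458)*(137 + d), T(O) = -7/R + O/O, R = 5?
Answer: -5/589044 ≈ -8.4883e-6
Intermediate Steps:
T(O) = -2/5 (T(O) = -7/5 + O/O = -7*1/5 + 1 = -7/5 + 1 = -2/5)
d = 120
k = -589044/5 (k = (-2/5 - 458)*(137 + 120) = -2292/5*257 = -589044/5 ≈ -1.1781e+5)
1/k = 1/(-589044/5) = -5/589044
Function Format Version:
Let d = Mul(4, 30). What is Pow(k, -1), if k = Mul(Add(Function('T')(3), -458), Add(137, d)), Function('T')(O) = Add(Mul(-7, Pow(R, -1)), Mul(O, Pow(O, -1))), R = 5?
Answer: Rational(-5, 589044) ≈ -8.4883e-6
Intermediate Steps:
Function('T')(O) = Rational(-2, 5) (Function('T')(O) = Add(Mul(-7, Pow(5, -1)), Mul(O, Pow(O, -1))) = Add(Mul(-7, Rational(1, 5)), 1) = Add(Rational(-7, 5), 1) = Rational(-2, 5))
d = 120
k = Rational(-589044, 5) (k = Mul(Add(Rational(-2, 5), -458), Add(137, 120)) = Mul(Rational(-2292, 5), 257) = Rational(-589044, 5) ≈ -1.1781e+5)
Pow(k, -1) = Pow(Rational(-589044, 5), -1) = Rational(-5, 589044)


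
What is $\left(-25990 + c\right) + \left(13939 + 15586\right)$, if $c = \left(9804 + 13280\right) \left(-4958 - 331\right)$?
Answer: $-122087741$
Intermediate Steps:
$c = -122091276$ ($c = 23084 \left(-5289\right) = -122091276$)
$\left(-25990 + c\right) + \left(13939 + 15586\right) = \left(-25990 - 122091276\right) + \left(13939 + 15586\right) = -122117266 + 29525 = -122087741$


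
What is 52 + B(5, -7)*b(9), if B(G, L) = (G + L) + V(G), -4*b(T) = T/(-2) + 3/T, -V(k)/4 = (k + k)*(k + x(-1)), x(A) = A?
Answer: -467/4 ≈ -116.75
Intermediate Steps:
V(k) = -8*k*(-1 + k) (V(k) = -4*(k + k)*(k - 1) = -4*2*k*(-1 + k) = -8*k*(-1 + k))
b(T) = -3/(4*T) + T/8 (b(T) = -(T/(-2) + 3/T)/4 = -(T*(-½) + 3/T)/4 = -(-T/2 + 3/T)/4 = -(3/T - T/2)/4 = -3/(4*T) + T/8)
B(G, L) = G + L + 8*G*(1 - G) (B(G, L) = (G + L) + 8*G*(1 - G) = G + L + 8*G*(1 - G))
52 + B(5, -7)*b(9) = 52 + (5 - 7 - 8*5*(-1 + 5))*((⅛)*(-6 + 9²)/9) = 52 + (5 - 7 - 8*5*4)*((⅛)*(⅑)*(-6 + 81)) = 52 + (5 - 7 - 160)*((⅛)*(⅑)*75) = 52 - 162*25/24 = 52 - 675/4 = -467/4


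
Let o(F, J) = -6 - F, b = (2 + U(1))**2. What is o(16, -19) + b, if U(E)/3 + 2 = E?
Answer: -21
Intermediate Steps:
U(E) = -6 + 3*E
b = 1 (b = (2 + (-6 + 3*1))**2 = (2 + (-6 + 3))**2 = (2 - 3)**2 = (-1)**2 = 1)
o(16, -19) + b = (-6 - 1*16) + 1 = (-6 - 16) + 1 = -22 + 1 = -21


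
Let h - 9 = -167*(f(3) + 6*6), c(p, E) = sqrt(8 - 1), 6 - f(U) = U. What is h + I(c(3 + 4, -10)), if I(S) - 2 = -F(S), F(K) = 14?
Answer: -6516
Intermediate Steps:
f(U) = 6 - U
c(p, E) = sqrt(7)
I(S) = -12 (I(S) = 2 - 1*14 = 2 - 14 = -12)
h = -6504 (h = 9 - 167*((6 - 1*3) + 6*6) = 9 - 167*((6 - 3) + 36) = 9 - 167*(3 + 36) = 9 - 167*39 = 9 - 6513 = -6504)
h + I(c(3 + 4, -10)) = -6504 - 12 = -6516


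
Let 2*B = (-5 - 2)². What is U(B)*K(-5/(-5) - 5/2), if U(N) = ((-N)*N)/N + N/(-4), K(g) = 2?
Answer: -245/4 ≈ -61.250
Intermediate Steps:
B = 49/2 (B = (-5 - 2)²/2 = (½)*(-7)² = (½)*49 = 49/2 ≈ 24.500)
U(N) = -5*N/4 (U(N) = (-N²)/N + N*(-¼) = -N - N/4 = -5*N/4)
U(B)*K(-5/(-5) - 5/2) = -5/4*49/2*2 = -245/8*2 = -245/4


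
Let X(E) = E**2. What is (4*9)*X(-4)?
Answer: 576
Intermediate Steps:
(4*9)*X(-4) = (4*9)*(-4)**2 = 36*16 = 576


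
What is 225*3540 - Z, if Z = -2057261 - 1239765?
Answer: 4093526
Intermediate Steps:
Z = -3297026
225*3540 - Z = 225*3540 - 1*(-3297026) = 796500 + 3297026 = 4093526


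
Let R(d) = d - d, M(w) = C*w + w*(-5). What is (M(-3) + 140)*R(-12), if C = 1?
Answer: 0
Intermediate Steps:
M(w) = -4*w (M(w) = 1*w + w*(-5) = w - 5*w = -4*w)
R(d) = 0
(M(-3) + 140)*R(-12) = (-4*(-3) + 140)*0 = (12 + 140)*0 = 152*0 = 0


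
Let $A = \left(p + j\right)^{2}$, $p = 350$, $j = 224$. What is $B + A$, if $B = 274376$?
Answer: $603852$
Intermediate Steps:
$A = 329476$ ($A = \left(350 + 224\right)^{2} = 574^{2} = 329476$)
$B + A = 274376 + 329476 = 603852$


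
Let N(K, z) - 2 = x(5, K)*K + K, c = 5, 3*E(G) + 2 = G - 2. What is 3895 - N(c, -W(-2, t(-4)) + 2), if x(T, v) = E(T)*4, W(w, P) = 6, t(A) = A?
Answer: 11644/3 ≈ 3881.3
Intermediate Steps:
E(G) = -4/3 + G/3 (E(G) = -⅔ + (G - 2)/3 = -⅔ + (-2 + G)/3 = -⅔ + (-⅔ + G/3) = -4/3 + G/3)
x(T, v) = -16/3 + 4*T/3 (x(T, v) = (-4/3 + T/3)*4 = -16/3 + 4*T/3)
N(K, z) = 2 + 7*K/3 (N(K, z) = 2 + ((-16/3 + (4/3)*5)*K + K) = 2 + ((-16/3 + 20/3)*K + K) = 2 + (4*K/3 + K) = 2 + 7*K/3)
3895 - N(c, -W(-2, t(-4)) + 2) = 3895 - (2 + (7/3)*5) = 3895 - (2 + 35/3) = 3895 - 1*41/3 = 3895 - 41/3 = 11644/3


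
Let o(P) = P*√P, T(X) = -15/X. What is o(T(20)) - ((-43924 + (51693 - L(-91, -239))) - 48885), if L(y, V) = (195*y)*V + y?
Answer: 4282080 - 3*I*√3/8 ≈ 4.2821e+6 - 0.64952*I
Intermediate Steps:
L(y, V) = y + 195*V*y (L(y, V) = 195*V*y + y = y + 195*V*y)
o(P) = P^(3/2)
o(T(20)) - ((-43924 + (51693 - L(-91, -239))) - 48885) = (-15/20)^(3/2) - ((-43924 + (51693 - (-91)*(1 + 195*(-239)))) - 48885) = (-15*1/20)^(3/2) - ((-43924 + (51693 - (-91)*(1 - 46605))) - 48885) = (-¾)^(3/2) - ((-43924 + (51693 - (-91)*(-46604))) - 48885) = -3*I*√3/8 - ((-43924 + (51693 - 1*4240964)) - 48885) = -3*I*√3/8 - ((-43924 + (51693 - 4240964)) - 48885) = -3*I*√3/8 - ((-43924 - 4189271) - 48885) = -3*I*√3/8 - (-4233195 - 48885) = -3*I*√3/8 - 1*(-4282080) = -3*I*√3/8 + 4282080 = 4282080 - 3*I*√3/8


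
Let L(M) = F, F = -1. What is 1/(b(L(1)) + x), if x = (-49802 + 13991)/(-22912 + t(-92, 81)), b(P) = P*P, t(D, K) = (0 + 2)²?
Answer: 332/851 ≈ 0.39013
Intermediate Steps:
L(M) = -1
t(D, K) = 4 (t(D, K) = 2² = 4)
b(P) = P²
x = 519/332 (x = (-49802 + 13991)/(-22912 + 4) = -35811/(-22908) = -35811*(-1/22908) = 519/332 ≈ 1.5633)
1/(b(L(1)) + x) = 1/((-1)² + 519/332) = 1/(1 + 519/332) = 1/(851/332) = 332/851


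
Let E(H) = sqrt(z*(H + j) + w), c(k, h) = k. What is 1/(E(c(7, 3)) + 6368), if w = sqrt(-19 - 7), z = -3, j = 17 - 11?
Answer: 1/(6368 + sqrt(-39 + I*sqrt(26))) ≈ 0.00015702 - 1.54e-7*I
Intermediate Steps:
j = 6
w = I*sqrt(26) (w = sqrt(-26) = I*sqrt(26) ≈ 5.099*I)
E(H) = sqrt(-18 - 3*H + I*sqrt(26)) (E(H) = sqrt(-3*(H + 6) + I*sqrt(26)) = sqrt(-3*(6 + H) + I*sqrt(26)) = sqrt((-18 - 3*H) + I*sqrt(26)) = sqrt(-18 - 3*H + I*sqrt(26)))
1/(E(c(7, 3)) + 6368) = 1/(sqrt(-18 - 3*7 + I*sqrt(26)) + 6368) = 1/(sqrt(-18 - 21 + I*sqrt(26)) + 6368) = 1/(sqrt(-39 + I*sqrt(26)) + 6368) = 1/(6368 + sqrt(-39 + I*sqrt(26)))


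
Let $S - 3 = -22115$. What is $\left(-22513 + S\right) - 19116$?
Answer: $-63741$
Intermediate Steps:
$S = -22112$ ($S = 3 - 22115 = -22112$)
$\left(-22513 + S\right) - 19116 = \left(-22513 - 22112\right) - 19116 = -44625 - 19116 = -63741$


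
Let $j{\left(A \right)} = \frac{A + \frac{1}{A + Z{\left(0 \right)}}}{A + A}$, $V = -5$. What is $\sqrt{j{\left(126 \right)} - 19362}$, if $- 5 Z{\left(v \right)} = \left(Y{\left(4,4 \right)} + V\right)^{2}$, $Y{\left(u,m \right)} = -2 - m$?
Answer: $\frac{i \sqrt{8848571104751}}{21378} \approx 139.15 i$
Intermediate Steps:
$Z{\left(v \right)} = - \frac{121}{5}$ ($Z{\left(v \right)} = - \frac{\left(\left(-2 - 4\right) - 5\right)^{2}}{5} = - \frac{\left(-6 - 5\right)^{2}}{5} = - \frac{\left(-11\right)^{2}}{5} = \left(- \frac{1}{5}\right) 121 = - \frac{121}{5}$)
$j{\left(A \right)} = \frac{A + \frac{1}{- \frac{121}{5} + A}}{2 A}$ ($j{\left(A \right)} = \frac{A + \frac{1}{A - \frac{121}{5}}}{A + A} = \frac{A + \frac{1}{- \frac{121}{5} + A}}{2 A}$)
$\sqrt{j{\left(126 \right)} - 19362} = \sqrt{\frac{5 - 15246 + 5 \cdot 126^{2}}{2 \cdot 126 \left(-121 + 5 \cdot 126\right)} - 19362} = \sqrt{\frac{1}{2} \cdot \frac{1}{126} \frac{1}{-121 + 630} \left(5 - 15246 + 5 \cdot 15876\right) - 19362} = \sqrt{\frac{1}{2} \cdot \frac{1}{126} \cdot \frac{1}{509} \left(5 - 15246 + 79380\right) - 19362} = \sqrt{\frac{1}{2} \cdot \frac{1}{126} \cdot \frac{1}{509} \cdot 64139 - 19362} = \sqrt{\frac{64139}{128268} - 19362} = \sqrt{- \frac{2483460877}{128268}} = \frac{i \sqrt{8848571104751}}{21378}$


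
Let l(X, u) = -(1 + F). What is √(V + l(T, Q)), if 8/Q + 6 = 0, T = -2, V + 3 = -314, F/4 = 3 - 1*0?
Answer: I*√330 ≈ 18.166*I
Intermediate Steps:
F = 12 (F = 4*(3 - 1*0) = 4*(3 + 0) = 4*3 = 12)
V = -317 (V = -3 - 314 = -317)
Q = -4/3 (Q = 8/(-6 + 0) = 8/(-6) = 8*(-⅙) = -4/3 ≈ -1.3333)
l(X, u) = -13 (l(X, u) = -(1 + 12) = -1*13 = -13)
√(V + l(T, Q)) = √(-317 - 13) = √(-330) = I*√330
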